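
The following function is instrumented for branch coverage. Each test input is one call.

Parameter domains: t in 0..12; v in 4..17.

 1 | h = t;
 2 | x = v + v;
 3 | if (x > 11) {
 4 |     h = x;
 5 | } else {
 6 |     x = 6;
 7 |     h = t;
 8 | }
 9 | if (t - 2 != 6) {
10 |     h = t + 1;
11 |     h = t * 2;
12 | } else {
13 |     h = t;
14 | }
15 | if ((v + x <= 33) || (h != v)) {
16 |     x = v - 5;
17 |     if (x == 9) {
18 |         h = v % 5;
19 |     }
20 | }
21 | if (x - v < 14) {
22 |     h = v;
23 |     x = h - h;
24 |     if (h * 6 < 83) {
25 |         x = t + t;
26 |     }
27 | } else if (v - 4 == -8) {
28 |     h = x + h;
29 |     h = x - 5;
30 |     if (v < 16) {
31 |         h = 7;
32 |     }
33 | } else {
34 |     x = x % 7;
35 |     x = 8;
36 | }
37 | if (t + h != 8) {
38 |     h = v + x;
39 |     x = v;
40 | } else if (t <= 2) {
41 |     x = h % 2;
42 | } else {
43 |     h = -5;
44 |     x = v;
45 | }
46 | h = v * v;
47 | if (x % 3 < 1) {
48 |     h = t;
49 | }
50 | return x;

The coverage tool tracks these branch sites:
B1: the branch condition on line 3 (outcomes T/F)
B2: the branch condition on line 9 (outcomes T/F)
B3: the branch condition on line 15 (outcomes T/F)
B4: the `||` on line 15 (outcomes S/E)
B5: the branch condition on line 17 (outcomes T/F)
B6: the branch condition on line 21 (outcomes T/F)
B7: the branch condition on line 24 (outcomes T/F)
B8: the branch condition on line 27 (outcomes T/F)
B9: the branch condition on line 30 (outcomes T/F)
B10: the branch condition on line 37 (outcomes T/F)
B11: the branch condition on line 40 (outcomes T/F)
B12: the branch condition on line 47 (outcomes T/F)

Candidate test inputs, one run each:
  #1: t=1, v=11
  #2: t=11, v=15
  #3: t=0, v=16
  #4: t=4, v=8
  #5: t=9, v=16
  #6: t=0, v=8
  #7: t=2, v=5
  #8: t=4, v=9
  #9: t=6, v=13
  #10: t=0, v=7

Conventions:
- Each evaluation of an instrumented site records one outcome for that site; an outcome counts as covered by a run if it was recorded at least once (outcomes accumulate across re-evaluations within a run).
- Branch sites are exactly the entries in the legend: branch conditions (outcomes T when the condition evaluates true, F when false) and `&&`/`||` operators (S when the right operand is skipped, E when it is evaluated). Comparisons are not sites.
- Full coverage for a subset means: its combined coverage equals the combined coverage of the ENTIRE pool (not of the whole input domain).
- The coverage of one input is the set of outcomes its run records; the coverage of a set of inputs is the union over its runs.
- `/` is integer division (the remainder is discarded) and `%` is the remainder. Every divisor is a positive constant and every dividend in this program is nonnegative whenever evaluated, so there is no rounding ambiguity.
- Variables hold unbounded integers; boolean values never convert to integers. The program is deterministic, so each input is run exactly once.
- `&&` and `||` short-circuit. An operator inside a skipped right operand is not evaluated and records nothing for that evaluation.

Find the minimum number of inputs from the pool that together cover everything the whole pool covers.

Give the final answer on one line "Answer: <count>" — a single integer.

input #1 (t=1, v=11): events B1->T, B2->T, B4->S, B3->T, B5->F, B6->T, B7->T, B10->T, B12->F; covers B1=T, B2=T, B3=T, B4=S, B5=F, B6=T, B7=T, B10=T, B12=F
input #2 (t=11, v=15): events B1->T, B2->T, B4->E, B3->T, B5->F, B6->T, B7->F, B10->T, B12->T; covers B1=T, B2=T, B3=T, B4=E, B5=F, B6=T, B7=F, B10=T, B12=T
input #3 (t=0, v=16): events B1->T, B2->T, B4->E, B3->T, B5->F, B6->T, B7->F, B10->T, B12->F; covers B1=T, B2=T, B3=T, B4=E, B5=F, B6=T, B7=F, B10=T, B12=F
input #4 (t=4, v=8): events B1->T, B2->T, B4->S, B3->T, B5->F, B6->T, B7->T, B10->T, B12->F; covers B1=T, B2=T, B3=T, B4=S, B5=F, B6=T, B7=T, B10=T, B12=F
input #5 (t=9, v=16): events B1->T, B2->T, B4->E, B3->T, B5->F, B6->T, B7->F, B10->T, B12->F; covers B1=T, B2=T, B3=T, B4=E, B5=F, B6=T, B7=F, B10=T, B12=F
input #6 (t=0, v=8): events B1->T, B2->T, B4->S, B3->T, B5->F, B6->T, B7->T, B10->F, B11->T, B12->T; covers B1=T, B2=T, B3=T, B4=S, B5=F, B6=T, B7=T, B10=F, B11=T, B12=T
input #7 (t=2, v=5): events B1->F, B2->T, B4->S, B3->T, B5->F, B6->T, B7->T, B10->T, B12->F; covers B1=F, B2=T, B3=T, B4=S, B5=F, B6=T, B7=T, B10=T, B12=F
input #8 (t=4, v=9): events B1->T, B2->T, B4->S, B3->T, B5->F, B6->T, B7->T, B10->T, B12->T; covers B1=T, B2=T, B3=T, B4=S, B5=F, B6=T, B7=T, B10=T, B12=T
input #9 (t=6, v=13): events B1->T, B2->T, B4->E, B3->T, B5->F, B6->T, B7->T, B10->T, B12->F; covers B1=T, B2=T, B3=T, B4=E, B5=F, B6=T, B7=T, B10=T, B12=F
input #10 (t=0, v=7): events B1->T, B2->T, B4->S, B3->T, B5->F, B6->T, B7->T, B10->T, B12->F; covers B1=T, B2=T, B3=T, B4=S, B5=F, B6=T, B7=T, B10=T, B12=F
the full pool covers 15 outcomes: B1=T, B1=F, B2=T, B3=T, B4=S, B4=E, B5=F, B6=T, B7=T, B7=F, B10=T, B10=F, B11=T, B12=T, B12=F
checked all size-1 subsets: none covers 15 outcomes (max 10/15)
checked all size-2 subsets: none covers 15 outcomes (max 14/15)
at size 3, {2, 6, 7} reaches all 15 outcomes; every lexicographically earlier size-3 subset fails

Answer: 3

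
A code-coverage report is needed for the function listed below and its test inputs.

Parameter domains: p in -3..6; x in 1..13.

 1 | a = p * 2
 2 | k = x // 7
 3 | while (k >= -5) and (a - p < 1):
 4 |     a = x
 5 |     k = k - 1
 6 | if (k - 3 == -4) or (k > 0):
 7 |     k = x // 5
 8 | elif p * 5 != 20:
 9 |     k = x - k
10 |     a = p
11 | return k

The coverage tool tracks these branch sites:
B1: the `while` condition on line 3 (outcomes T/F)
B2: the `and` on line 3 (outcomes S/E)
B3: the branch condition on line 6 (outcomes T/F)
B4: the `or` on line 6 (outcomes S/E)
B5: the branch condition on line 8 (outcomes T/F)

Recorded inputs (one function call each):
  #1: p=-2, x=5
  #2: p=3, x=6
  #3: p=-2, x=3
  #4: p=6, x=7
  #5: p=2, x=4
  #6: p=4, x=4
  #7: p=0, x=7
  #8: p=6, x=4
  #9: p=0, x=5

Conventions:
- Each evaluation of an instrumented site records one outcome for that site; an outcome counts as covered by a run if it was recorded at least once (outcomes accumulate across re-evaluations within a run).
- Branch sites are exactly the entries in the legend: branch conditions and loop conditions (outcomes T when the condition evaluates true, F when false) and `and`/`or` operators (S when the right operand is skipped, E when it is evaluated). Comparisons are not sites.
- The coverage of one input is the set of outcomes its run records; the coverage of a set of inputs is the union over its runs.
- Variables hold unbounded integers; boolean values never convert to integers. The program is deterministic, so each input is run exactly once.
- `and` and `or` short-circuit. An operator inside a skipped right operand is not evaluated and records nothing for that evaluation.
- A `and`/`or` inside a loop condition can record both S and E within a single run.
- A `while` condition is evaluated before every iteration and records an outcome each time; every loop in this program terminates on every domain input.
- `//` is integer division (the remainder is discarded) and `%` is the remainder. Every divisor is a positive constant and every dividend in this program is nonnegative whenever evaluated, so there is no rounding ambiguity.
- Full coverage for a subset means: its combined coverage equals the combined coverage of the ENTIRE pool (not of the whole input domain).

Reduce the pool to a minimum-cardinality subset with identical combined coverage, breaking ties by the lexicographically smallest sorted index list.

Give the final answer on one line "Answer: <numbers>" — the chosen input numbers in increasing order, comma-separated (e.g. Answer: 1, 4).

#1 (p=-2, x=5) -> B2->E, B1->T, B2->E, B1->F, B4->S, B3->T; covered: B1=T, B1=F, B2=E, B3=T, B4=S
#2 (p=3, x=6) -> B2->E, B1->F, B4->E, B3->F, B5->T; covered: B1=F, B2=E, B3=F, B4=E, B5=T
#3 (p=-2, x=3) -> B2->E, B1->T, B2->E, B1->F, B4->S, B3->T; covered: B1=T, B1=F, B2=E, B3=T, B4=S
#4 (p=6, x=7) -> B2->E, B1->F, B4->E, B3->T; covered: B1=F, B2=E, B3=T, B4=E
#5 (p=2, x=4) -> B2->E, B1->F, B4->E, B3->F, B5->T; covered: B1=F, B2=E, B3=F, B4=E, B5=T
#6 (p=4, x=4) -> B2->E, B1->F, B4->E, B3->F, B5->F; covered: B1=F, B2=E, B3=F, B4=E, B5=F
#7 (p=0, x=7) -> B2->E, B1->T, B2->E, B1->F, B4->E, B3->F, B5->T; covered: B1=T, B1=F, B2=E, B3=F, B4=E, B5=T
#8 (p=6, x=4) -> B2->E, B1->F, B4->E, B3->F, B5->T; covered: B1=F, B2=E, B3=F, B4=E, B5=T
#9 (p=0, x=5) -> B2->E, B1->T, B2->E, B1->F, B4->S, B3->T; covered: B1=T, B1=F, B2=E, B3=T, B4=S
pool-wide coverage (9 outcomes): B1=T, B1=F, B2=E, B3=T, B3=F, B4=S, B4=E, B5=T, B5=F
size 1 is not enough: best union over all size-1 subsets is 6/9
size 2 is not enough: best union over all size-2 subsets is 8/9
at size 3, {1, 2, 6} reaches all 9 outcomes; every lexicographically earlier size-3 subset fails

Answer: 1, 2, 6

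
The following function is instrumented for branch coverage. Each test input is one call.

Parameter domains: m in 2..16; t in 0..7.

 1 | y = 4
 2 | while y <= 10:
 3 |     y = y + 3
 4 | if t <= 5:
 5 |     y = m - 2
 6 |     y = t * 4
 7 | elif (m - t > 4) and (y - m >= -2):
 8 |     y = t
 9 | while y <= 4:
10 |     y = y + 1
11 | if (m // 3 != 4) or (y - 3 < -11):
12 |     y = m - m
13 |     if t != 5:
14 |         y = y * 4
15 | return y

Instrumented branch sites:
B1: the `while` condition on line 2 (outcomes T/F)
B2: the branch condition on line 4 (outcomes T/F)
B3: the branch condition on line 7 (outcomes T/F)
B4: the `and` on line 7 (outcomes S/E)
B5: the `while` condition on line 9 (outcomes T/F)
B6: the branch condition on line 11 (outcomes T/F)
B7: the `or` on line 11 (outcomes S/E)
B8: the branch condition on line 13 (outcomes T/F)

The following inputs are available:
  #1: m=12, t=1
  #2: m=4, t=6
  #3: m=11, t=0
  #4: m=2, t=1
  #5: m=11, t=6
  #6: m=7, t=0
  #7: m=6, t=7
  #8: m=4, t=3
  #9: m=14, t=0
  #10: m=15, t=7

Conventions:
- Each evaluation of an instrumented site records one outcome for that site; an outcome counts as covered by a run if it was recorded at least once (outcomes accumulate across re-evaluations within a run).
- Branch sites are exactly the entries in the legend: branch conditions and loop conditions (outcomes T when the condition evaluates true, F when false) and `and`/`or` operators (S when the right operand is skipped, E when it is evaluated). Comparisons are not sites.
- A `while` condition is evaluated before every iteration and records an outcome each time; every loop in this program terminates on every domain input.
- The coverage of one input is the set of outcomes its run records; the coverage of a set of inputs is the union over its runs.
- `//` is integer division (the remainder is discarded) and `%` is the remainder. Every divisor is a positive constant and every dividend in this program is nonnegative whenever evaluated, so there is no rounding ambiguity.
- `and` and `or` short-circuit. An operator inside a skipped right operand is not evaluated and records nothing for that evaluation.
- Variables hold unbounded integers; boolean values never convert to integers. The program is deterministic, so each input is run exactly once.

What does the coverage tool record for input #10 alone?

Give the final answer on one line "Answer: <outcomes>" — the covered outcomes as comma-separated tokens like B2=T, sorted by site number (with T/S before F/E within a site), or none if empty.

Simulating input #10 (m=15, t=7) step by step:
  B1->T, B1->T, B1->T, B1->F, B2->F, B4->E, B3->T, B5->F, B7->S, B6->T
  B8->T
collecting distinct outcomes: B1=T, B1=F, B2=F, B3=T, B4=E, B5=F, B6=T, B7=S, B8=T

Answer: B1=T, B1=F, B2=F, B3=T, B4=E, B5=F, B6=T, B7=S, B8=T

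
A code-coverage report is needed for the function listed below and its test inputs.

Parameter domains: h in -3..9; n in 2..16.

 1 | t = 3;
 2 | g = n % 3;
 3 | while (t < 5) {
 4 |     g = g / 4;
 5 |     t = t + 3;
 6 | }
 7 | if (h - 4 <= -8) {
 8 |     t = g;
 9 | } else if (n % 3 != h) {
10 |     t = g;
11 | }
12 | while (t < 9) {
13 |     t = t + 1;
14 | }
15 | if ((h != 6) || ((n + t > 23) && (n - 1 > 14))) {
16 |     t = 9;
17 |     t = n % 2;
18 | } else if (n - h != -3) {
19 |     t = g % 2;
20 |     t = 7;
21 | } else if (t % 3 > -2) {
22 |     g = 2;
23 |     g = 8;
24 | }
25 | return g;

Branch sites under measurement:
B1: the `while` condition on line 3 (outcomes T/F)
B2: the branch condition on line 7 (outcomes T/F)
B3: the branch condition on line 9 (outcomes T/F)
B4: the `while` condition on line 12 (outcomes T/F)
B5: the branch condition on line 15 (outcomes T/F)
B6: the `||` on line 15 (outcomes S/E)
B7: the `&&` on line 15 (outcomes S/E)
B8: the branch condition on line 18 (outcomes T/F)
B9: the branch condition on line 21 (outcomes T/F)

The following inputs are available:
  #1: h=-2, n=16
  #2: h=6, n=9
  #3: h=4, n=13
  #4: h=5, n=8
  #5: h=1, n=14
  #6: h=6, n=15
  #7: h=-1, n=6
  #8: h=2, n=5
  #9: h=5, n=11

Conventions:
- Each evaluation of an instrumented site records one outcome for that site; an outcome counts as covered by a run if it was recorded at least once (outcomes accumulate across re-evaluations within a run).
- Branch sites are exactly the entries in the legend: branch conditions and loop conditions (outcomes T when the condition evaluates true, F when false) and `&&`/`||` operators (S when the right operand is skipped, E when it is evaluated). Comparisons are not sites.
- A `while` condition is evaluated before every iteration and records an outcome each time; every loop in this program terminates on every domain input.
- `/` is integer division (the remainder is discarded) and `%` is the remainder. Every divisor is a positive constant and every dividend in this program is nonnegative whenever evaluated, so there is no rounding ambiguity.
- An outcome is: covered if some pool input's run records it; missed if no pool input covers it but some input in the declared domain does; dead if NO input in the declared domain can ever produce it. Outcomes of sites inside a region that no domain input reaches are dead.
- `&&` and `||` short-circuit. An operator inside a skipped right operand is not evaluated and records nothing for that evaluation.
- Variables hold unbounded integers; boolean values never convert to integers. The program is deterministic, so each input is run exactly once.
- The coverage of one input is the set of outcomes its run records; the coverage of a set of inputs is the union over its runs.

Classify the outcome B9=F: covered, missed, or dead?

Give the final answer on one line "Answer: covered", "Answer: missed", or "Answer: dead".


no pool input records B9=F
checking all 195 inputs in the declared domain: B9=F is never recorded -> dead
Answer: dead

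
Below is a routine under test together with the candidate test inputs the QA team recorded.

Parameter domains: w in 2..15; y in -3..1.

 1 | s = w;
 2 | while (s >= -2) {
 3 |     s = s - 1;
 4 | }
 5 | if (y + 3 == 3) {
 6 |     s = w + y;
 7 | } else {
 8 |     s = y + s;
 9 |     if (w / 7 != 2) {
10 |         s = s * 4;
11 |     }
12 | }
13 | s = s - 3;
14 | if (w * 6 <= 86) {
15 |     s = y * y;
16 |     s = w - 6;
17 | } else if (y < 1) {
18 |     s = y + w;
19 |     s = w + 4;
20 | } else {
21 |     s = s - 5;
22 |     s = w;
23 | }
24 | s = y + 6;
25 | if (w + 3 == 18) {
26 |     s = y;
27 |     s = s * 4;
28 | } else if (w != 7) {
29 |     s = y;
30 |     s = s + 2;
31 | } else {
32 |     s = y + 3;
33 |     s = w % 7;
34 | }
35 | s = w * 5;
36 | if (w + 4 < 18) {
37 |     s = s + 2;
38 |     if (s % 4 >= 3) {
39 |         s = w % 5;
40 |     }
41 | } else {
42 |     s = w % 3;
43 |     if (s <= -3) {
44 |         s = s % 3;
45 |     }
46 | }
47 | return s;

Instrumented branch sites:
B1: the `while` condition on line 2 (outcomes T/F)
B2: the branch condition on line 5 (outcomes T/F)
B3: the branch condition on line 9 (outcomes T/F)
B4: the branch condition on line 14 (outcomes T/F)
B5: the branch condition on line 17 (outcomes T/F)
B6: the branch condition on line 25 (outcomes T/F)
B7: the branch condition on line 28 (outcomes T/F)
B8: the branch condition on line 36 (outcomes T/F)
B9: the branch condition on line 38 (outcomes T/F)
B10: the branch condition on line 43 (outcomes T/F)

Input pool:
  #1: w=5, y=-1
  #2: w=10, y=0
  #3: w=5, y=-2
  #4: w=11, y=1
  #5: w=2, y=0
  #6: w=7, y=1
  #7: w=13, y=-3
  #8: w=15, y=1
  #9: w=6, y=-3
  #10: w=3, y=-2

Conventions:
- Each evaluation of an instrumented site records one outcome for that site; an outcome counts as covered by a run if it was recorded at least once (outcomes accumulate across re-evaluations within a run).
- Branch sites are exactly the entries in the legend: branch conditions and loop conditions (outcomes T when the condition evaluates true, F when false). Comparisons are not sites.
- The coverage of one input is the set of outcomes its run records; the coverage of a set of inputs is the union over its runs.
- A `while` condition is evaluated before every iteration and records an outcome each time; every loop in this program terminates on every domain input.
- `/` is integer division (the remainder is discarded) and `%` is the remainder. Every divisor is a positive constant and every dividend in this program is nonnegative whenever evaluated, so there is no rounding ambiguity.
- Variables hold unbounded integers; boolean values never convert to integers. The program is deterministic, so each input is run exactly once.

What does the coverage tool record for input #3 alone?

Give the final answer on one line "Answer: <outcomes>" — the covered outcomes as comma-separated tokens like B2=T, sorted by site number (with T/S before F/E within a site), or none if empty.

Simulating input #3 (w=5, y=-2) step by step:
  B1->T, B1->T, B1->T, B1->T, B1->T, B1->T, B1->T, B1->T, B1->F, B2->F
  B3->T, B4->T, B6->F, B7->T, B8->T, B9->T
collecting distinct outcomes: B1=T, B1=F, B2=F, B3=T, B4=T, B6=F, B7=T, B8=T, B9=T

Answer: B1=T, B1=F, B2=F, B3=T, B4=T, B6=F, B7=T, B8=T, B9=T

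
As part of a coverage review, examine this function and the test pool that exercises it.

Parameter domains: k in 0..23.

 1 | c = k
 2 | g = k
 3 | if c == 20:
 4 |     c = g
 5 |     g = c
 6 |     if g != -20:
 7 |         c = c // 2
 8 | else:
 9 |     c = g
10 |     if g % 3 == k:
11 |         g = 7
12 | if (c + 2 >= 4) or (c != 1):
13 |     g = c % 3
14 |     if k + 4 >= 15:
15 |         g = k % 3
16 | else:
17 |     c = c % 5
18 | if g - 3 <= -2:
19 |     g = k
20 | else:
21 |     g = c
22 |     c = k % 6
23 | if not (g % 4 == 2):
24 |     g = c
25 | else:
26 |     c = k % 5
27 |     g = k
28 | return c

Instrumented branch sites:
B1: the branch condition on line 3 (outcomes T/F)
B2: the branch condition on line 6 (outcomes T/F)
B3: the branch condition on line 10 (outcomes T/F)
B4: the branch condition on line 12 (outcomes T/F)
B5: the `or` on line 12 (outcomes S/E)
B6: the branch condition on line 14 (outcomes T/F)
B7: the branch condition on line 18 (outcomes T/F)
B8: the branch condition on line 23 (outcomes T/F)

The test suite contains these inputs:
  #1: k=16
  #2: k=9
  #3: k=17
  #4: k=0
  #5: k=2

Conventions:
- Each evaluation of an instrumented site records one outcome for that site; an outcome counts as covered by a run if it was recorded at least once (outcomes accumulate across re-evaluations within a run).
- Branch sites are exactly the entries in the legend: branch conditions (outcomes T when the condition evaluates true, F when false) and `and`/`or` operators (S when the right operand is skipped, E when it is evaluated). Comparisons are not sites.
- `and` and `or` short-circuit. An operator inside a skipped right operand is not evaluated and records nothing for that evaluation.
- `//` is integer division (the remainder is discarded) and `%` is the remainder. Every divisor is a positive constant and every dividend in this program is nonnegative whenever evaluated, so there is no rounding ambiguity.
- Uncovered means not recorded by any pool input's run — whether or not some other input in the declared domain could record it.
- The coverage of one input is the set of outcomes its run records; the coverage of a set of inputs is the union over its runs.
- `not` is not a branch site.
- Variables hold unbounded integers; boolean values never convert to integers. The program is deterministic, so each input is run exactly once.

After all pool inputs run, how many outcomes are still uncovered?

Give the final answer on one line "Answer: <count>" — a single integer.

test 1 (k=16) fires B1->F, B3->F, B5->S, B4->T, B6->T, B7->T, B8->T; hits B1=F, B3=F, B4=T, B5=S, B6=T, B7=T, B8=T
test 2 (k=9) fires B1->F, B3->F, B5->S, B4->T, B6->F, B7->T, B8->T; hits B1=F, B3=F, B4=T, B5=S, B6=F, B7=T, B8=T
test 3 (k=17) fires B1->F, B3->F, B5->S, B4->T, B6->T, B7->F, B8->T; hits B1=F, B3=F, B4=T, B5=S, B6=T, B7=F, B8=T
test 4 (k=0) fires B1->F, B3->T, B5->E, B4->T, B6->F, B7->T, B8->T; hits B1=F, B3=T, B4=T, B5=E, B6=F, B7=T, B8=T
test 5 (k=2) fires B1->F, B3->T, B5->S, B4->T, B6->F, B7->F, B8->F; hits B1=F, B3=T, B4=T, B5=S, B6=F, B7=F, B8=F
union over the pool: B1=F, B3=T, B3=F, B4=T, B5=S, B5=E, B6=T, B6=F, B7=T, B7=F, B8=T, B8=F
uncovered (4 of 16): B1=T, B2=T, B2=F, B4=F

Answer: 4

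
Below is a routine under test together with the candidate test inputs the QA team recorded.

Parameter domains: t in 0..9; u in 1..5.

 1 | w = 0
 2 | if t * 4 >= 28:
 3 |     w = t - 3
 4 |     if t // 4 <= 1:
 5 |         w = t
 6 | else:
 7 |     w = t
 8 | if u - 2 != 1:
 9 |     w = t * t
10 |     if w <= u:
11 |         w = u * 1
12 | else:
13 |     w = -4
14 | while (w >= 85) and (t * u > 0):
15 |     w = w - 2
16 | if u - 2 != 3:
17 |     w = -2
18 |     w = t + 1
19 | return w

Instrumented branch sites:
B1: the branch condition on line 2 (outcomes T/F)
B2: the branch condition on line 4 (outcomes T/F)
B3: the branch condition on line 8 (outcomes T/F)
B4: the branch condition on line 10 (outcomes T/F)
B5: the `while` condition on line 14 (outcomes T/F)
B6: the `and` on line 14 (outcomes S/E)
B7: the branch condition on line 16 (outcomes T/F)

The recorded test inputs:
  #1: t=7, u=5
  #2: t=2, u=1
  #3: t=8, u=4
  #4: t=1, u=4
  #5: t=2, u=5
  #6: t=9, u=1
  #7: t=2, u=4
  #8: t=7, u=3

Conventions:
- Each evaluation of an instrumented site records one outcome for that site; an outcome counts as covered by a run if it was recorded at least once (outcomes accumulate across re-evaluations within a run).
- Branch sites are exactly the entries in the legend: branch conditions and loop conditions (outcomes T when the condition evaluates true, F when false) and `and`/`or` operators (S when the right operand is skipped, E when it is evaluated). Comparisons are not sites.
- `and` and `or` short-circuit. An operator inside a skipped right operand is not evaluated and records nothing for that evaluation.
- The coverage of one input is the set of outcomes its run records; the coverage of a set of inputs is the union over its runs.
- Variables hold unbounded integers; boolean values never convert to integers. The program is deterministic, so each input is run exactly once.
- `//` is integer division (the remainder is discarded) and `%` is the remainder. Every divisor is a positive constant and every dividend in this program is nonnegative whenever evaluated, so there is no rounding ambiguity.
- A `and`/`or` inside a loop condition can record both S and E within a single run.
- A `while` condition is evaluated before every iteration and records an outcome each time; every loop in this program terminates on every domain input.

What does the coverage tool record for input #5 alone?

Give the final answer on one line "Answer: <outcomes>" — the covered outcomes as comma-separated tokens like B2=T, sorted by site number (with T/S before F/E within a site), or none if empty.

Tracing the run of input #5 (t=2, u=5):
  B1->F, B3->T, B4->T, B6->S, B5->F, B7->F
distinct outcomes covered: B1=F, B3=T, B4=T, B5=F, B6=S, B7=F

Answer: B1=F, B3=T, B4=T, B5=F, B6=S, B7=F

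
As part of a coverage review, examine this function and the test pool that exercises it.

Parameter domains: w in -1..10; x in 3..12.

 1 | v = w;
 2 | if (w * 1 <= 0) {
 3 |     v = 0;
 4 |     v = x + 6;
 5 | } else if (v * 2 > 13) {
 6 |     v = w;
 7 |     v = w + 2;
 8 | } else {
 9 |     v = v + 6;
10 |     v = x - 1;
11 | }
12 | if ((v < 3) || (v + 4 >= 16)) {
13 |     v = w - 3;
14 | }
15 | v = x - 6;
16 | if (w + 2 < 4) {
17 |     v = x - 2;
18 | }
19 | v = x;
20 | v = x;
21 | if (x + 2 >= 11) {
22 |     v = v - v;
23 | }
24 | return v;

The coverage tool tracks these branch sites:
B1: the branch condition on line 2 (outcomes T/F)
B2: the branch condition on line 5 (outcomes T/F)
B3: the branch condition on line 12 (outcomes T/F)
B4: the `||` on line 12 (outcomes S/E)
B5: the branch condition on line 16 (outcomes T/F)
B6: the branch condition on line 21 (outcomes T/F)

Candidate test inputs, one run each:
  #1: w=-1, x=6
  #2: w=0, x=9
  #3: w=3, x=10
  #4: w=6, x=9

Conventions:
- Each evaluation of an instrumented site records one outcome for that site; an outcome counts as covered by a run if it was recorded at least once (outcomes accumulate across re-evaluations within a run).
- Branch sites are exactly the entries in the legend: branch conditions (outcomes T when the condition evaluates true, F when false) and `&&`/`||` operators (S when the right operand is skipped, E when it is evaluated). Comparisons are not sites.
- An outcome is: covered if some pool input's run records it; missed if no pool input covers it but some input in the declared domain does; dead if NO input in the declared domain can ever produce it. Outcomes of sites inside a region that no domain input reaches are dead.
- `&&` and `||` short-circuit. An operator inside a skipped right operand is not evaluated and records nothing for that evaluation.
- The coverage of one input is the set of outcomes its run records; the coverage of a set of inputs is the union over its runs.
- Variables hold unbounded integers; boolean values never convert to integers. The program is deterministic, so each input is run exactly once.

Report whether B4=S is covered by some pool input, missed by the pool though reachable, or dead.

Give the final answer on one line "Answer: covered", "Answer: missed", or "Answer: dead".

no pool input records B4=S
but domain input (w=1, x=3) does record it -> reachable, so missed

Answer: missed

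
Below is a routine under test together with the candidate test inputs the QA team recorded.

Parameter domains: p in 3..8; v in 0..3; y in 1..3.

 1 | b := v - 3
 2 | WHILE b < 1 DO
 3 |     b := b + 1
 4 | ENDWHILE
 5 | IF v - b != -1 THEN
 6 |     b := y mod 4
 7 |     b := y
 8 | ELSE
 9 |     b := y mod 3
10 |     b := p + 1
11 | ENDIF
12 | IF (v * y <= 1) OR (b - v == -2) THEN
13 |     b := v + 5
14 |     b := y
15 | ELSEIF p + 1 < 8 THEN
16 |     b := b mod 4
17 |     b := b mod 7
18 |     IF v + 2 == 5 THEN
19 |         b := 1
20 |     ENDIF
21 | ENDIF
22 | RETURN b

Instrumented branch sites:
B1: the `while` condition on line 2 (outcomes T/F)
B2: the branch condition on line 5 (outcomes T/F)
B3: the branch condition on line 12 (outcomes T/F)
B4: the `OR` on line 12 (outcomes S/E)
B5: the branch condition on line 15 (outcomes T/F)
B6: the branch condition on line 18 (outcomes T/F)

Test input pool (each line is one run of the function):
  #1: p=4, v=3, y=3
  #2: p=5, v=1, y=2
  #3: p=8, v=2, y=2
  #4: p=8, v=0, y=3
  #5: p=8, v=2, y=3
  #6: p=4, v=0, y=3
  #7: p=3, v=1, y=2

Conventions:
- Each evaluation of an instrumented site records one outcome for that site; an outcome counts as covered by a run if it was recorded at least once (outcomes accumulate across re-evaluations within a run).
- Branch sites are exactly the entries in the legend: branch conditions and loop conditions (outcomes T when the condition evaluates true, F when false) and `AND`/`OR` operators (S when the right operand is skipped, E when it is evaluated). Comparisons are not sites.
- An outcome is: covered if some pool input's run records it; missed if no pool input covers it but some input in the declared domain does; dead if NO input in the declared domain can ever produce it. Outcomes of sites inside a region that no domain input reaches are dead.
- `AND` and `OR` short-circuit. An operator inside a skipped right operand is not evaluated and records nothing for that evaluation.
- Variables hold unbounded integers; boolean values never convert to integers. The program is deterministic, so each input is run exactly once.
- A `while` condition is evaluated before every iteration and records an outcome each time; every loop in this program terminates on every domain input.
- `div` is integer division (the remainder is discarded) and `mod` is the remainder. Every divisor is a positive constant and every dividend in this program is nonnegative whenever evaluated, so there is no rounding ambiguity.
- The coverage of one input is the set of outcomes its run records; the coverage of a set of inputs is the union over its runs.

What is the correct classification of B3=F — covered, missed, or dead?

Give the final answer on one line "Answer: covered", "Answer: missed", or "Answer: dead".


B3=F is recorded by pool input(s) 1, 2, 3, 5, 7 -> covered
Answer: covered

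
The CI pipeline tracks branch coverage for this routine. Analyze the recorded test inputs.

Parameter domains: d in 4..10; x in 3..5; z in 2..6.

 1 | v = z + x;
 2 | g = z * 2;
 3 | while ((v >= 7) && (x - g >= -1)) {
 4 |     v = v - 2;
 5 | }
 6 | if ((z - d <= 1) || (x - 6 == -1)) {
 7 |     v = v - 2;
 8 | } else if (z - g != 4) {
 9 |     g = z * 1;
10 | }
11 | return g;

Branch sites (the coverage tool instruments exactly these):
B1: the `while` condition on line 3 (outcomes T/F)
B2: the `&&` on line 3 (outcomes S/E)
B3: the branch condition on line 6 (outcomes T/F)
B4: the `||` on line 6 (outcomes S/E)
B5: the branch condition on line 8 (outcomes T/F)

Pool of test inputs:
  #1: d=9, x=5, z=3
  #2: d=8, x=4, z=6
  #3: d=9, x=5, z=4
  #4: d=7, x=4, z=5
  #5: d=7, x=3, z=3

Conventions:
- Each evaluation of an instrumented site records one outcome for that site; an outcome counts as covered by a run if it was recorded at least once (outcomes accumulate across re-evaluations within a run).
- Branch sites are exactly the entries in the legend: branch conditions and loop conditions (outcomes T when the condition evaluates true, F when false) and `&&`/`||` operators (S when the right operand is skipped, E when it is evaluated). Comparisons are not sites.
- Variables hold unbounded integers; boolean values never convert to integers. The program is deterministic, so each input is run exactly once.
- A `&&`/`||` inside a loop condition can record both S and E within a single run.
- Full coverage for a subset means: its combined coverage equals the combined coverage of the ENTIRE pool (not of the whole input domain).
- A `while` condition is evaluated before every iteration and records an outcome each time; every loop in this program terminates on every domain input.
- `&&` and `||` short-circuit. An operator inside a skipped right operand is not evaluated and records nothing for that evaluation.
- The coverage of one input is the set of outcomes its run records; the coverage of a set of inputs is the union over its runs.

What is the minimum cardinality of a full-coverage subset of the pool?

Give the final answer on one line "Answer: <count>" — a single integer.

input #1 (d=9, x=5, z=3): events B2->E, B1->T, B2->S, B1->F, B4->S, B3->T; covers B1=T, B1=F, B2=S, B2=E, B3=T, B4=S
input #2 (d=8, x=4, z=6): events B2->E, B1->F, B4->S, B3->T; covers B1=F, B2=E, B3=T, B4=S
input #3 (d=9, x=5, z=4): events B2->E, B1->F, B4->S, B3->T; covers B1=F, B2=E, B3=T, B4=S
input #4 (d=7, x=4, z=5): events B2->E, B1->F, B4->S, B3->T; covers B1=F, B2=E, B3=T, B4=S
input #5 (d=7, x=3, z=3): events B2->S, B1->F, B4->S, B3->T; covers B1=F, B2=S, B3=T, B4=S
pool-wide coverage (6 outcomes): B1=T, B1=F, B2=S, B2=E, B3=T, B4=S
inputs {1} (size 1) cover everything; no size-1 subset with a lexicographically smaller index list covers all 6

Answer: 1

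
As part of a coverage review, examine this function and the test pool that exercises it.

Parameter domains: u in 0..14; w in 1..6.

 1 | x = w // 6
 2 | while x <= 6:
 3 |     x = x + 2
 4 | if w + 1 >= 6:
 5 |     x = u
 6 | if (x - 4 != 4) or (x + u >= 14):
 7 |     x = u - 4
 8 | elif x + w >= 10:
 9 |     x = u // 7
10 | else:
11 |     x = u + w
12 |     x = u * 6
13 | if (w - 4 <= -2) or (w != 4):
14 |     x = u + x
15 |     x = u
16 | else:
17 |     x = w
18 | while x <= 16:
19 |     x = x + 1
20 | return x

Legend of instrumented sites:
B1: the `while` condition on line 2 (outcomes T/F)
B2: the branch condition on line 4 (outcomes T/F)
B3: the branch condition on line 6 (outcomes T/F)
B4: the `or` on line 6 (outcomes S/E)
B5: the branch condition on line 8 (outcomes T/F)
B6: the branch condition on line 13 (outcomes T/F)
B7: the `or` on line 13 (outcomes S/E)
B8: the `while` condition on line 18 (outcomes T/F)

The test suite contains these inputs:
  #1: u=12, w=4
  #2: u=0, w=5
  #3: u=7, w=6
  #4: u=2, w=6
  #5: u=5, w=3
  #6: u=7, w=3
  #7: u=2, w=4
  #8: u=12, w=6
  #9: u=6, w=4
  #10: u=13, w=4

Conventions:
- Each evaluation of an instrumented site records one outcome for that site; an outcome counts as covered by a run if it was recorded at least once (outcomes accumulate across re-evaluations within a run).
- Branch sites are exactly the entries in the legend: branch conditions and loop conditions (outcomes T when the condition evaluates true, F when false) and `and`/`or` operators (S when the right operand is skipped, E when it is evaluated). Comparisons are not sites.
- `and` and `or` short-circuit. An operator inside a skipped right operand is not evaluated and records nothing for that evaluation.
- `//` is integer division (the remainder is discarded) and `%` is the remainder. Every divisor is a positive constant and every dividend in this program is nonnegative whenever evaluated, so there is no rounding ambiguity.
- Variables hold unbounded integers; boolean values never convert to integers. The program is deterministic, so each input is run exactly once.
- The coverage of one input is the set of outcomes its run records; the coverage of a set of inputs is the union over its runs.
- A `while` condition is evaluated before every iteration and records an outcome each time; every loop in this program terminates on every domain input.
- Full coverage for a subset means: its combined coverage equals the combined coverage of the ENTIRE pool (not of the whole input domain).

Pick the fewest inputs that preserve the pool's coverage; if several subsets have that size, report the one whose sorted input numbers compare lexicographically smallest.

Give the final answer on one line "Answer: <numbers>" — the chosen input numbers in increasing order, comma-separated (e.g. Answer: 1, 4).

#1 (u=12, w=4) -> B1->T, B1->T, B1->T, B1->T, B1->F, B2->F, B4->E, B3->T, B7->E, B6->F, B8->T, B8->T, B8->T, B8->T, ...; covered: B1=T, B1=F, B2=F, B3=T, B4=E, B6=F, B7=E, B8=T, B8=F
#2 (u=0, w=5) -> B1->T, B1->T, B1->T, B1->T, B1->F, B2->T, B4->S, B3->T, B7->E, B6->T, B8->T, B8->T, B8->T, B8->T, ...; covered: B1=T, B1=F, B2=T, B3=T, B4=S, B6=T, B7=E, B8=T, B8=F
#3 (u=7, w=6) -> B1->T, B1->T, B1->T, B1->F, B2->T, B4->S, B3->T, B7->E, B6->T, B8->T, B8->T, B8->T, B8->T, B8->T, ...; covered: B1=T, B1=F, B2=T, B3=T, B4=S, B6=T, B7=E, B8=T, B8=F
#4 (u=2, w=6) -> B1->T, B1->T, B1->T, B1->F, B2->T, B4->S, B3->T, B7->E, B6->T, B8->T, B8->T, B8->T, B8->T, B8->T, ...; covered: B1=T, B1=F, B2=T, B3=T, B4=S, B6=T, B7=E, B8=T, B8=F
#5 (u=5, w=3) -> B1->T, B1->T, B1->T, B1->T, B1->F, B2->F, B4->E, B3->F, B5->T, B7->E, B6->T, B8->T, B8->T, B8->T, ...; covered: B1=T, B1=F, B2=F, B3=F, B4=E, B5=T, B6=T, B7=E, B8=T, B8=F
#6 (u=7, w=3) -> B1->T, B1->T, B1->T, B1->T, B1->F, B2->F, B4->E, B3->T, B7->E, B6->T, B8->T, B8->T, B8->T, B8->T, ...; covered: B1=T, B1=F, B2=F, B3=T, B4=E, B6=T, B7=E, B8=T, B8=F
#7 (u=2, w=4) -> B1->T, B1->T, B1->T, B1->T, B1->F, B2->F, B4->E, B3->F, B5->T, B7->E, B6->F, B8->T, B8->T, B8->T, ...; covered: B1=T, B1=F, B2=F, B3=F, B4=E, B5=T, B6=F, B7=E, B8=T, B8=F
#8 (u=12, w=6) -> B1->T, B1->T, B1->T, B1->F, B2->T, B4->S, B3->T, B7->E, B6->T, B8->T, B8->T, B8->T, B8->T, B8->T, ...; covered: B1=T, B1=F, B2=T, B3=T, B4=S, B6=T, B7=E, B8=T, B8=F
#9 (u=6, w=4) -> B1->T, B1->T, B1->T, B1->T, B1->F, B2->F, B4->E, B3->T, B7->E, B6->F, B8->T, B8->T, B8->T, B8->T, ...; covered: B1=T, B1=F, B2=F, B3=T, B4=E, B6=F, B7=E, B8=T, B8=F
#10 (u=13, w=4) -> B1->T, B1->T, B1->T, B1->T, B1->F, B2->F, B4->E, B3->T, B7->E, B6->F, B8->T, B8->T, B8->T, B8->T, ...; covered: B1=T, B1=F, B2=F, B3=T, B4=E, B6=F, B7=E, B8=T, B8=F
pool-wide coverage (14 outcomes): B1=T, B1=F, B2=T, B2=F, B3=T, B3=F, B4=S, B4=E, B5=T, B6=T, B6=F, B7=E, B8=T, B8=F
checked all size-1 subsets: none covers 14 outcomes (max 10/14)
the canonical winner is {2, 7}: size 2, full 14-outcome coverage, earliest index list among size-2 covers

Answer: 2, 7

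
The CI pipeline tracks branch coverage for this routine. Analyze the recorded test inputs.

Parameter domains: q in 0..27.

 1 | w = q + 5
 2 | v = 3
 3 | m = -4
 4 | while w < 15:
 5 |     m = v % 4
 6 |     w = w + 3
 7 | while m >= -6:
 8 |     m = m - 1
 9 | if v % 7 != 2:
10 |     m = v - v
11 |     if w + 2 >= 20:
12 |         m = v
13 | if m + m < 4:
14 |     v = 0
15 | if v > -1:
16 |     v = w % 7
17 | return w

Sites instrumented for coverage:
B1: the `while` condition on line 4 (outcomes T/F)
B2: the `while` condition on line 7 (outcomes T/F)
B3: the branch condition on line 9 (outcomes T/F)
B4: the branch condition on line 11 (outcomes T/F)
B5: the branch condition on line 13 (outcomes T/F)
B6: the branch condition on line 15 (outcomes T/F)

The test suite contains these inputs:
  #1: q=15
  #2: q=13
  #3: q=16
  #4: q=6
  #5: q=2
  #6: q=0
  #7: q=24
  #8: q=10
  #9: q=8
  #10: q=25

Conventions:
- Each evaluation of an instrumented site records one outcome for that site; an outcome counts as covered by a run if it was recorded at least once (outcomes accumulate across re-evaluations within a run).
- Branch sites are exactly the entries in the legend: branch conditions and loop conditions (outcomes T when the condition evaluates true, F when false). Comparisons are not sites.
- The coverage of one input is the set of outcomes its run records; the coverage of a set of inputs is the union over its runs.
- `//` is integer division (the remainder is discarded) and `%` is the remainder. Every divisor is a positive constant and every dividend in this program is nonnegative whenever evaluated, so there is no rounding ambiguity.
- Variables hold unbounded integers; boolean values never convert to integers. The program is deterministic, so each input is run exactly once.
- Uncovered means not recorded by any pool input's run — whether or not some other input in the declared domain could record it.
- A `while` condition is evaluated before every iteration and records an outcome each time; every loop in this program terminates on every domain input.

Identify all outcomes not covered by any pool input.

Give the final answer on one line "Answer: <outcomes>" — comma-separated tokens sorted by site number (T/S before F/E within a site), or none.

input #1, q=15: events B1->F, B2->T, B2->T, B2->T, B2->F, B3->T, B4->T, B5->F, B6->T; outcomes B1=F, B2=T, B2=F, B3=T, B4=T, B5=F, B6=T
input #2, q=13: events B1->F, B2->T, B2->T, B2->T, B2->F, B3->T, B4->T, B5->F, B6->T; outcomes B1=F, B2=T, B2=F, B3=T, B4=T, B5=F, B6=T
input #3, q=16: events B1->F, B2->T, B2->T, B2->T, B2->F, B3->T, B4->T, B5->F, B6->T; outcomes B1=F, B2=T, B2=F, B3=T, B4=T, B5=F, B6=T
input #4, q=6: events B1->T, B1->T, B1->F, B2->T, B2->T, B2->T, B2->T, B2->T, B2->T, B2->T, B2->T, B2->T, B2->T, B2->F, ...; outcomes B1=T, B1=F, B2=T, B2=F, B3=T, B4=F, B5=T, B6=T
input #5, q=2: events B1->T, B1->T, B1->T, B1->F, B2->T, B2->T, B2->T, B2->T, B2->T, B2->T, B2->T, B2->T, B2->T, B2->T, ...; outcomes B1=T, B1=F, B2=T, B2=F, B3=T, B4=F, B5=T, B6=T
input #6, q=0: events B1->T, B1->T, B1->T, B1->T, B1->F, B2->T, B2->T, B2->T, B2->T, B2->T, B2->T, B2->T, B2->T, B2->T, ...; outcomes B1=T, B1=F, B2=T, B2=F, B3=T, B4=F, B5=T, B6=T
input #7, q=24: events B1->F, B2->T, B2->T, B2->T, B2->F, B3->T, B4->T, B5->F, B6->T; outcomes B1=F, B2=T, B2=F, B3=T, B4=T, B5=F, B6=T
input #8, q=10: events B1->F, B2->T, B2->T, B2->T, B2->F, B3->T, B4->F, B5->T, B6->T; outcomes B1=F, B2=T, B2=F, B3=T, B4=F, B5=T, B6=T
input #9, q=8: events B1->T, B1->F, B2->T, B2->T, B2->T, B2->T, B2->T, B2->T, B2->T, B2->T, B2->T, B2->T, B2->F, B3->T, ...; outcomes B1=T, B1=F, B2=T, B2=F, B3=T, B4=F, B5=T, B6=T
input #10, q=25: events B1->F, B2->T, B2->T, B2->T, B2->F, B3->T, B4->T, B5->F, B6->T; outcomes B1=F, B2=T, B2=F, B3=T, B4=T, B5=F, B6=T
union over the pool: B1=T, B1=F, B2=T, B2=F, B3=T, B4=T, B4=F, B5=T, B5=F, B6=T
uncovered (2 of 12): B3=F, B6=F

Answer: B3=F, B6=F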